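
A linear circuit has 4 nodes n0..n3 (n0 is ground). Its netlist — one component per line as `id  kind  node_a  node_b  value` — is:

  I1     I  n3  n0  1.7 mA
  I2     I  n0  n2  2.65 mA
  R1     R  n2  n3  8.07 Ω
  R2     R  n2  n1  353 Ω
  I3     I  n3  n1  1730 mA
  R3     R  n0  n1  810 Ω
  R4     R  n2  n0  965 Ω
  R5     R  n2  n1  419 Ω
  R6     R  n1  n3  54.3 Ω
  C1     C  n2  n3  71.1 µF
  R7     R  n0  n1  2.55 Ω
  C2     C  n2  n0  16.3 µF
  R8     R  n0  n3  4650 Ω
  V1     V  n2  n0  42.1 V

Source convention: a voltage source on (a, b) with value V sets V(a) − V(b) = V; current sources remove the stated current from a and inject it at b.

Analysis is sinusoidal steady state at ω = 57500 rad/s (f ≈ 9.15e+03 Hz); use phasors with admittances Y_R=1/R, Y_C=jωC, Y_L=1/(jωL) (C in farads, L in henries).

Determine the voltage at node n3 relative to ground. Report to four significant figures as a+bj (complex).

Apply KCL at each of the 3 non-ground nodes and solve the resulting linear system.
Node n1: branches {R2, I3, R3, R5, R6, R7} → V_1 = 6.534+0.02585j
Node n2: branches {I2, R1, R2, R4, R5, C1, C2, V1} → V_2 = 42.10+0.000j
Node n3: branches {I1, R1, I3, R6, C1, R8} → V_3 = 42.08+0.5853j
Source currents: i(V1)=-2.622-39.47j

42.08+0.5853j V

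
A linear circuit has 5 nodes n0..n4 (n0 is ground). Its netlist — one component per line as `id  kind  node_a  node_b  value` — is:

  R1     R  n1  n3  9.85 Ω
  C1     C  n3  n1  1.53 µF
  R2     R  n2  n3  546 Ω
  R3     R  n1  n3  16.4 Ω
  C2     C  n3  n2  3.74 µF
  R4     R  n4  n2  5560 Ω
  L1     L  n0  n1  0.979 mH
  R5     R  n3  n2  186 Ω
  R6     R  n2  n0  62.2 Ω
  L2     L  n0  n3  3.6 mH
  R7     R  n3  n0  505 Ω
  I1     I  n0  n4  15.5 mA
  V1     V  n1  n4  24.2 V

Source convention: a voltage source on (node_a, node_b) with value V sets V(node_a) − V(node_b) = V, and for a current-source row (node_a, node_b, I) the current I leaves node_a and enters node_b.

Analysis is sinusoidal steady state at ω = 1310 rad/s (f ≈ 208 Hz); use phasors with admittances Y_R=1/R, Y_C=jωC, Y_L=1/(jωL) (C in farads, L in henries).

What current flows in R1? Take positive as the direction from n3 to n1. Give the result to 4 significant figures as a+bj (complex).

Element admittances at ω=1310 rad/s:
  Y(R1) = 0.1015+0.000j S between n1,n3
  Y(C1) = 0.000+0.002004j S between n3,n1
  Y(R2) = 0.001832+0.000j S between n2,n3
  Y(R3) = 0.06098+0.000j S between n1,n3
  Y(C2) = 0.000+0.004899j S between n3,n2
  Y(R4) = 0.0001799+0.000j S between n4,n2
  Y(L1) = 0.000-0.7797j S between n0,n1
  Y(R5) = 0.005376+0.000j S between n3,n2
  Y(R6) = 0.01608+0.000j S between n2,n0
  Y(L2) = 0.000-0.2120j S between n0,n3
  Y(R7) = 0.001980+0.000j S between n3,n0
  I1: injects 0.0155 A into n4 (from n0)
  V1: constraint V(n1)−V(n4) = 24.2
Assemble and solve the 5×5 MNA system:
  V(n1)=0.003747+0.02241j  V(n2)=-0.1820+0.03730j  V(n3)=-0.01091+0.004593j  V(n4)=-24.20+0.02241j
  i(V1)=-0.01982-2.679e-06j

-0.001488-0.001809j A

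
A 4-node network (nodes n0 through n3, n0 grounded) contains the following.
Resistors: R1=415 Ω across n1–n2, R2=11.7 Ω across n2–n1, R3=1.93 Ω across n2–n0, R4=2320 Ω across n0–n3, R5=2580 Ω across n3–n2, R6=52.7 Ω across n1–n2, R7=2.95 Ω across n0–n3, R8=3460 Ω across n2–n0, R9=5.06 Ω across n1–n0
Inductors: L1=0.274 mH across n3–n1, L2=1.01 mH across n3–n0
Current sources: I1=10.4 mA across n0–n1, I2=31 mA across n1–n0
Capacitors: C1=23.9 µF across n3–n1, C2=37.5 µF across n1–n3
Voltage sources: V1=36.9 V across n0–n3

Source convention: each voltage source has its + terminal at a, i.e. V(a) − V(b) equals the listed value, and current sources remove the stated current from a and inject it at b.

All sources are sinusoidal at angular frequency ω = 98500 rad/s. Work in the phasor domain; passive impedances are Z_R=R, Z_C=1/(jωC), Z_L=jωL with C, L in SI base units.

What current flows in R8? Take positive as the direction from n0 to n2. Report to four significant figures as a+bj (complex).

Apply KCL at each of the 3 non-ground nodes and solve the resulting linear system.
Node n1: branches {R1, L1, R2, R6, I1, C1, R9, C2, I2} → V_1 = -36.82-1.749j
Node n2: branches {R1, R2, R3, R5, R6, R8} → V_2 = -6.311-0.2988j
Node n3: branches {L1, R4, R5, R7, C1, C2, L2, V1} → V_3 = -36.90+0.000j
Source currents: i(V1)=-23.05-0.1297j

0.001824+8.635e-05j A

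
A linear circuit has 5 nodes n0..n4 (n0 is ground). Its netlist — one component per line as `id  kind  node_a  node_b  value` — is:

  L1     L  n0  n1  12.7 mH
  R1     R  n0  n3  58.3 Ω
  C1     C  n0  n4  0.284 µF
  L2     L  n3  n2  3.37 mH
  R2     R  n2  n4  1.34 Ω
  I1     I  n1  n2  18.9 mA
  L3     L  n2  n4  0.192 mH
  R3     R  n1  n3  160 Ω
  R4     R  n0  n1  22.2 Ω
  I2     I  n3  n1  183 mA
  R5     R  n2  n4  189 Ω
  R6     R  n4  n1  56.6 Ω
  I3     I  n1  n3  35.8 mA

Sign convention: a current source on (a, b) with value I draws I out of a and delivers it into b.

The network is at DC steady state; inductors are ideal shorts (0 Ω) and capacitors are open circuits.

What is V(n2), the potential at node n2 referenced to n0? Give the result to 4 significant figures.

Apply KCL at each of the 4 non-ground nodes and solve the resulting linear system.
Node n1: branches {L1, I1, R3, R4, I2, R6, I3} → V_1 = 0.000
Node n2: branches {L2, R2, I1, L3, R5} → V_2 = -3.124
Node n3: branches {R1, L2, R3, I2, I3} → V_3 = -3.124
Node n4: branches {C1, R2, L3, R5, R6} → V_4 = -3.124
Source currents: i(L1)=-0.05358, i(L2)=-0.07409, i(L3)=-0.05519

-3.124 V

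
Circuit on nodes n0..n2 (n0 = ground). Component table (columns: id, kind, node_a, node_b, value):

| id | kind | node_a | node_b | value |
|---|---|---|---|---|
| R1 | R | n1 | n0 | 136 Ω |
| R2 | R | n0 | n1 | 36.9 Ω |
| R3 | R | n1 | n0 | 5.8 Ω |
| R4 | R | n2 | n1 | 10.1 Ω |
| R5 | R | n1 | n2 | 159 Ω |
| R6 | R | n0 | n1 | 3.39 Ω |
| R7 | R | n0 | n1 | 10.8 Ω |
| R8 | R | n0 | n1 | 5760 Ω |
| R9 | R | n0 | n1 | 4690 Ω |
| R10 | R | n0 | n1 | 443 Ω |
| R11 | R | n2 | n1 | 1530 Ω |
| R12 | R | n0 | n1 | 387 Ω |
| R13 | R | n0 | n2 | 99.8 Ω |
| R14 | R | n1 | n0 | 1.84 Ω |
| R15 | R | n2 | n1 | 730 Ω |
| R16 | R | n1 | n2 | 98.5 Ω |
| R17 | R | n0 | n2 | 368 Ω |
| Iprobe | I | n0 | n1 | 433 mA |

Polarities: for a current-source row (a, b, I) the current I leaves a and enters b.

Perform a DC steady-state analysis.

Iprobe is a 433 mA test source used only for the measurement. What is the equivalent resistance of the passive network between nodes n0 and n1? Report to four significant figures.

MNA unknowns: 2 node voltages V₁..V_2
R1: Y=0.007353 on G[1,0]
R2: Y=0.02710 on G[0,1]
R3: Y=0.1724 on G[1,0]
R4: Y=0.09901 on G[2,1]
R5: Y=0.006289 on G[1,2]
R6: Y=0.2950 on G[0,1]
R7: Y=0.09259 on G[0,1]
R8: Y=0.0001736 on G[0,1]
R9: Y=0.0002132 on G[0,1]
R10: Y=0.002257 on G[0,1]
R11: Y=0.0006536 on G[2,1]
R12: Y=0.002584 on G[0,1]
R13: Y=0.01002 on G[0,2]
R14: Y=0.5435 on G[1,0]
R15: Y=0.001370 on G[2,1]
R16: Y=0.01015 on G[1,2]
R17: Y=0.002717 on G[0,2]
Iprobe: z[0]−=0.433, z[1]+=0.433
solve → V1=0.3750, V2=0.3383

R_eq = 0.8661 Ω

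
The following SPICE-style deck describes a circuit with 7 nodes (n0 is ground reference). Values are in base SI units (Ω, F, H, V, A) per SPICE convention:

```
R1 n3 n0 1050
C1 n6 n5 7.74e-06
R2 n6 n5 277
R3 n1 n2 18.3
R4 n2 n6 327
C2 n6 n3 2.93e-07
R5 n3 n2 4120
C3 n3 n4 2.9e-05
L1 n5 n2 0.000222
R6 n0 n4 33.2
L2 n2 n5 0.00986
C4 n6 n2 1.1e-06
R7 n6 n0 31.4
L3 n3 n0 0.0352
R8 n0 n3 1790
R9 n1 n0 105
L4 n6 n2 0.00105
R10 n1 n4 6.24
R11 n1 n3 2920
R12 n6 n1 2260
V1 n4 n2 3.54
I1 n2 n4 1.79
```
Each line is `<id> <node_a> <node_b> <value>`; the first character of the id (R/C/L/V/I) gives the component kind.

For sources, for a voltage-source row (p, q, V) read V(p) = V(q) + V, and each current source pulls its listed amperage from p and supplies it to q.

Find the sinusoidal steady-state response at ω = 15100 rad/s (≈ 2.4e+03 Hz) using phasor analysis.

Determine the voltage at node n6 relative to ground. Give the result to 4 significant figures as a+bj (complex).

Apply KCL at each of the 6 non-ground nodes and solve the resulting linear system.
Node n1: branches {R3, R9, R10, R11, R12} → V_1 = 0.6518+0.1963j
Node n2: branches {R3, R4, R5, L1, L2, C4, L4, V1, I1} → V_2 = -1.956+0.2058j
Node n3: branches {R1, C2, R5, C3, L3, R8, R11} → V_3 = 1.557+0.2108j
Node n4: branches {C3, R6, R10, V1, I1} → V_4 = 1.584+0.2058j
Node n5: branches {C1, R2, L1, L2} → V_5 = -2.053+0.4452j
Node n6: branches {C1, R2, R4, C2, C4, R7, L4, R12} → V_6 = -1.780-0.1713j
Source currents: i(V1)=1.591-0.01987j

-1.780-0.1713j V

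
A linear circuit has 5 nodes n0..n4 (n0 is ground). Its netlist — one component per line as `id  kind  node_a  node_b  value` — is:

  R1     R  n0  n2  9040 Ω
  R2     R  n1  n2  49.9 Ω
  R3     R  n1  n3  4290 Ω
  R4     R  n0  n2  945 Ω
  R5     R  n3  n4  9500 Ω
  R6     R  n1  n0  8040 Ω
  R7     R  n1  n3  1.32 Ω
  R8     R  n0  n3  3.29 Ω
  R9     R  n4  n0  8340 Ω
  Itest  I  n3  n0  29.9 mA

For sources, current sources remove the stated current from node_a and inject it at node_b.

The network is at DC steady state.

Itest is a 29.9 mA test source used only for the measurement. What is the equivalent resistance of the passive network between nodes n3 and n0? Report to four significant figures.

R_eq = 3.276 Ω

Element admittances at DC:
  Y(R1) = 0.0001106 S between n0,n2
  Y(R2) = 0.02004 S between n1,n2
  Y(R3) = 0.0002331 S between n1,n3
  Y(R4) = 0.001058 S between n0,n2
  Y(R5) = 0.0001053 S between n3,n4
  Y(R6) = 0.0001244 S between n1,n0
  Y(R7) = 0.7576 S between n1,n3
  Y(R8) = 0.3040 S between n0,n3
  Y(R9) = 0.0001199 S between n4,n0
  Itest: injects 0.0299 A into n0 (from n3)
Assemble and solve the 4×4 MNA system:
  V(n1)=-0.09780  V(n2)=-0.09241  V(n3)=-0.09796  V(n4)=-0.04579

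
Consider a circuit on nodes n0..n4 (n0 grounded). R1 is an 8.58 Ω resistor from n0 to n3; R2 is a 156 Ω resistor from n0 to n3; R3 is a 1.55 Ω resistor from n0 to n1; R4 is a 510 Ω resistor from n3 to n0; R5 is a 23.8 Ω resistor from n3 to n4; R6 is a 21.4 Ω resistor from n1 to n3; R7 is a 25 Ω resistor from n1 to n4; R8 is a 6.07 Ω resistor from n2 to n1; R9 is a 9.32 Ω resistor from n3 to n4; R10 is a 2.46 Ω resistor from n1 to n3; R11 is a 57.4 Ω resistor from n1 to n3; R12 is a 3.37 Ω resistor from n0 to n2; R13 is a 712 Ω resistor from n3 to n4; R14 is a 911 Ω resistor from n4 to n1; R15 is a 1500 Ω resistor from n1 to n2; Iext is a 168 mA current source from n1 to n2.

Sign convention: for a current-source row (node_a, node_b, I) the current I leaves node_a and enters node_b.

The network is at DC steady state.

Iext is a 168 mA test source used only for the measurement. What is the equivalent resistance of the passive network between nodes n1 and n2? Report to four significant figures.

Apply KCL at each of the 4 non-ground nodes and solve the resulting linear system.
Node n1: branches {R3, R6, R7, R8, R10, R11, R14, R15, Iext} → V_1 = -0.1267
Node n2: branches {R8, R12, R15, Iext} → V_2 = 0.3182
Node n3: branches {R1, R2, R4, R5, R6, R9, R10, R11, R13} → V_3 = -0.1015
Node n4: branches {R5, R7, R9, R13, R14} → V_4 = -0.1069

R_eq = 2.648 Ω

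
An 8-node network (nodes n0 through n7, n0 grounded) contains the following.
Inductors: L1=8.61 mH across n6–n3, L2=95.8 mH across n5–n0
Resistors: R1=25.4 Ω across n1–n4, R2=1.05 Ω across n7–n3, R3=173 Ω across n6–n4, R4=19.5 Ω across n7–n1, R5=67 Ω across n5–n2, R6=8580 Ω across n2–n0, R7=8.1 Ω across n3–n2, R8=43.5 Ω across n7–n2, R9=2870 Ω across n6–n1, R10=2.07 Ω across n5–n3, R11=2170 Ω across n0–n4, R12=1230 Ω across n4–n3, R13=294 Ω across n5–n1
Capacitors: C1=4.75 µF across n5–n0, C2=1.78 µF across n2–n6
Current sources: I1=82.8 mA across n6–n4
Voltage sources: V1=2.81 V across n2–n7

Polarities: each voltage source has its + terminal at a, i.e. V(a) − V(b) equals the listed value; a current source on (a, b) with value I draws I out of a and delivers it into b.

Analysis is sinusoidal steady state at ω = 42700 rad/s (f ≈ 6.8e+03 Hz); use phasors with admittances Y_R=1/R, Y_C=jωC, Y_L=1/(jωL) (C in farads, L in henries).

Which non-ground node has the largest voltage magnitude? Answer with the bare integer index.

4

MNA unknowns: 7 node voltages V₁..V_7 plus 1 source current (V1)
L1: Y=0.000-0.002720j on G[6,3]
R1: Y=0.03937+0.000j on G[1,4]
R2: Y=0.9524+0.000j on G[7,3]
C1: Y=0.000+0.2028j on G[5,0]
L2: Y=0.000-0.0002445j on G[5,0]
R3: Y=0.005780+0.000j on G[6,4]
C2: Y=0.000+0.07601j on G[2,6]
R4: Y=0.05128+0.000j on G[7,1]
I1: z[6]−=0.0828, z[4]+=0.0828
R5: Y=0.01493+0.000j on G[5,2]
R6: Y=0.0001166+0.000j on G[2,0]
R7: Y=0.1235+0.000j on G[3,2]
R8: Y=0.02299+0.000j on G[7,2]
R9: Y=0.0003484+0.000j on G[6,1]
R10: Y=0.4831+0.000j on G[5,3]
R11: Y=0.0004608+0.000j on G[0,4]
R12: Y=0.0008130+0.000j on G[4,3]
R13: Y=0.003401+0.000j on G[5,1]
V1: row V2−V7=2.81, i_V1 at 2,7
solve → V1=0.9775+0.1063j, V2=2.361+0.01250j, V3=-0.08373+0.006919j, V4=2.907+0.2282j, V5=-0.0005263+0.007972j, V6=2.378+1.107j, V7=-0.4486+0.01250j
aux → i_V1=-0.4852+0.0005063j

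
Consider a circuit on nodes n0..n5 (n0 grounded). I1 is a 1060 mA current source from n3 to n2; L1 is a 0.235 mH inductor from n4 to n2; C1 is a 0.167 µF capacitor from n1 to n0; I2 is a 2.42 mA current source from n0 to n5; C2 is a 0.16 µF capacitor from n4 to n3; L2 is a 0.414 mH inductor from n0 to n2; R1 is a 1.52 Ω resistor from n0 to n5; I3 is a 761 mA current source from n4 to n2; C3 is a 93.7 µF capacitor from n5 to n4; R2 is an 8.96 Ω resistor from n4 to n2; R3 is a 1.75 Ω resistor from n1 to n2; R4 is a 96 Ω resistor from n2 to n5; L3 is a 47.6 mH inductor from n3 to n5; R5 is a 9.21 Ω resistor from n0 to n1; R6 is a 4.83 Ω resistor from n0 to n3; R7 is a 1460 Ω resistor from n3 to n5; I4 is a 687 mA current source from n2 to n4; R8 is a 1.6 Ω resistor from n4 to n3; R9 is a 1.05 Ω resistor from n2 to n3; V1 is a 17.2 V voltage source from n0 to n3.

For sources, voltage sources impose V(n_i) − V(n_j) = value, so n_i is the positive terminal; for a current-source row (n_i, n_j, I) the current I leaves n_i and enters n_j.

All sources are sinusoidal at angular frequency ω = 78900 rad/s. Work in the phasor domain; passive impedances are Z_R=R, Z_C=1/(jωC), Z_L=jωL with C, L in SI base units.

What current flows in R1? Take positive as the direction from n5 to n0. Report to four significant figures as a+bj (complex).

Element admittances at ω=78900 rad/s:
  I1: injects 1.06 A into n2 (from n3)
  Y(L1) = 0.000-0.05393j S between n4,n2
  Y(C1) = 0.000+0.01318j S between n1,n0
  I2: injects 0.00242 A into n5 (from n0)
  Y(C2) = 0.000+0.01262j S between n4,n3
  Y(L2) = 0.000-0.03061j S between n0,n2
  Y(R1) = 0.6579+0.000j S between n0,n5
  I3: injects 0.761 A into n2 (from n4)
  Y(C3) = 0.000+7.393j S between n5,n4
  Y(R2) = 0.1116+0.000j S between n4,n2
  Y(R3) = 0.5714+0.000j S between n1,n2
  Y(R4) = 0.01042+0.000j S between n2,n5
  Y(L3) = 0.000-0.0002663j S between n3,n5
  Y(R5) = 0.1086+0.000j S between n0,n1
  Y(R6) = 0.2070+0.000j S between n0,n3
  Y(R7) = 0.0006849+0.000j S between n3,n5
  I4: injects 0.687 A into n4 (from n2)
  Y(R8) = 0.6250+0.000j S between n4,n3
  Y(R9) = 0.9524+0.000j S between n2,n3
  V1: constraint V(n0)−V(n3) = 17.2
Assemble and solve the 6×6 MNA system:
  V(n1)=-11.74-0.1474j  V(n2)=-13.97-0.4461j  V(n3)=-17.20+0.000j  V(n4)=-8.964+0.4556j  V(n5)=-8.935-0.3319j
  i(V1)=-10.73+0.03852j

-5.878-0.2184j A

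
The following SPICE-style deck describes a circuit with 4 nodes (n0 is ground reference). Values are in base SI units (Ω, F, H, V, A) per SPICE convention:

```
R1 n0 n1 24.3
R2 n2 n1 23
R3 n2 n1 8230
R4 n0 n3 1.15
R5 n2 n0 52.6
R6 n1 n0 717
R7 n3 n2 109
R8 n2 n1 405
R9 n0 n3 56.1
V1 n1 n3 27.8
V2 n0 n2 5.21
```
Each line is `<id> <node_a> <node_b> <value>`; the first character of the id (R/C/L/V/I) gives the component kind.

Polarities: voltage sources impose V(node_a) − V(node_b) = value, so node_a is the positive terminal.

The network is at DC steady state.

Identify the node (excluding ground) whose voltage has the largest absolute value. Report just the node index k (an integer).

1

MNA unknowns: 3 node voltages V₁..V_3 plus 2 source currents (V1, V2)
R1: Y=0.04115 on G[0,1]
R2: Y=0.04348 on G[2,1]
R3: Y=0.0001215 on G[2,1]
R4: Y=0.8696 on G[0,3]
R5: Y=0.01901 on G[2,0]
R6: Y=0.001395 on G[1,0]
R7: Y=0.009174 on G[3,2]
R8: Y=0.002469 on G[2,1]
R9: Y=0.01783 on G[0,3]
V1: row V1−V3=27.8, i_V1 at 1,3
V2: row V0−V2=5.21, i_V2 at 0,2
solve → V1=25.01, V2=-5.210, V3=-2.793
aux → i_V1=-2.456, i_V2=-1.513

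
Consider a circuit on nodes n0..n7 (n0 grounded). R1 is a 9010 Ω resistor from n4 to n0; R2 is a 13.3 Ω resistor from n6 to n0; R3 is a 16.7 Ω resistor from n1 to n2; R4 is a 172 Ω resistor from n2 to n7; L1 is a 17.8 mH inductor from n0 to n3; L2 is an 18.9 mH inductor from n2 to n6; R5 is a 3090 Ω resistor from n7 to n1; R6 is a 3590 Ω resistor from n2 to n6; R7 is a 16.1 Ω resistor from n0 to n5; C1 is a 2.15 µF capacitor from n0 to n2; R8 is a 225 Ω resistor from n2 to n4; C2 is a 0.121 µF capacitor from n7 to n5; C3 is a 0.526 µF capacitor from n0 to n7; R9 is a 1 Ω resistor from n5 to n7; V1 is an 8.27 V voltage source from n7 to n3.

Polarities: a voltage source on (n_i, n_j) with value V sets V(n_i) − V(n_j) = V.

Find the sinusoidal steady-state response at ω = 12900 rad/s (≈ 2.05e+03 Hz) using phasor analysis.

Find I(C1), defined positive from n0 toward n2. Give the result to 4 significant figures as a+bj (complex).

-0.0008322+0.003781j A

MNA unknowns: 7 node voltages V₁..V_7 plus 1 source current (V1)
R1: Y=0.0001110+0.000j on G[4,0]
R2: Y=0.07519+0.000j on G[6,0]
R3: Y=0.05988+0.000j on G[1,2]
R4: Y=0.005814+0.000j on G[2,7]
L1: Y=0.000-0.004355j on G[0,3]
L2: Y=0.000-0.004102j on G[2,6]
R5: Y=0.0003236+0.000j on G[7,1]
R6: Y=0.0002786+0.000j on G[2,6]
R7: Y=0.06211+0.000j on G[0,5]
C1: Y=0.000+0.02774j on G[0,2]
R8: Y=0.004444+0.000j on G[2,4]
C2: Y=0.000+0.001561j on G[7,5]
C3: Y=0.000+0.006785j on G[0,7]
R9: Y=1.000+0.000j on G[5,7]
V1: row V7−V3=8.27, i_V1 at 7,3
solve → V1=-0.1358-0.03285j, V2=-0.1363-0.03000j, V3=-8.304-0.5590j, V4=-0.1330-0.02927j, V5=-0.03198-0.5263j, V6=-0.002523+0.007161j, V7=-0.03401-0.5590j
aux → i_V1=-0.002434+0.03616j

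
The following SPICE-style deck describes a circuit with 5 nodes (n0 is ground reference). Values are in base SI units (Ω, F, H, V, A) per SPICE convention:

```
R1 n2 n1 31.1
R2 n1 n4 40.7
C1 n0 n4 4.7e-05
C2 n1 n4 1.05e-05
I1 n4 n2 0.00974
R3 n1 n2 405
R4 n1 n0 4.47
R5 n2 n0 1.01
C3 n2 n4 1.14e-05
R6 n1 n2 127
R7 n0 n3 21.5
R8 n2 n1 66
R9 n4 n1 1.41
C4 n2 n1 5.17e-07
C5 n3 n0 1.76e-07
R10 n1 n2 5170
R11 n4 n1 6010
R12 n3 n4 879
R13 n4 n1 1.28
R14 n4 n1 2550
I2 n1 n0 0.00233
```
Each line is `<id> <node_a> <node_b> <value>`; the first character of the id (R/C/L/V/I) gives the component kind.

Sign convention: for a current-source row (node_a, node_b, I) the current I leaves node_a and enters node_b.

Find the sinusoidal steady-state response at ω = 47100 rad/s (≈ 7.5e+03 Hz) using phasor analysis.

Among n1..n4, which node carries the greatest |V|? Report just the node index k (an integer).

Element admittances at ω=47100 rad/s:
  Y(R1) = 0.03215+0.000j S between n2,n1
  Y(R2) = 0.02457+0.000j S between n1,n4
  Y(C1) = 0.000+2.214j S between n0,n4
  Y(C2) = 0.000+0.4945j S between n1,n4
  I1: injects 0.00974 A into n2 (from n4)
  Y(R3) = 0.002469+0.000j S between n1,n2
  Y(R4) = 0.2237+0.000j S between n1,n0
  Y(R5) = 0.9901+0.000j S between n2,n0
  Y(C3) = 0.000+0.5369j S between n2,n4
  Y(R6) = 0.007874+0.000j S between n1,n2
  Y(R7) = 0.04651+0.000j S between n0,n3
  Y(R8) = 0.01515+0.000j S between n2,n1
  Y(R9) = 0.7092+0.000j S between n4,n1
  Y(C4) = 0.000+0.02435j S between n2,n1
  Y(C5) = 0.000+0.008290j S between n3,n0
  Y(R10) = 0.0001934+0.000j S between n1,n2
  Y(R11) = 0.0001664+0.000j S between n4,n1
  Y(R12) = 0.001138+0.000j S between n3,n4
  Y(R13) = 0.7812+0.000j S between n4,n1
  Y(R14) = 0.0003922+0.000j S between n4,n1
  I2: injects 0.00233 A into n0 (from n1)
Assemble and solve the 4×4 MNA system:
  V(n1)=-0.0004085+0.003428j  V(n2)=0.005931-0.002583j  V(n3)=3.348e-05+8.166e-05j  V(n4)=0.0008072+0.003664j

2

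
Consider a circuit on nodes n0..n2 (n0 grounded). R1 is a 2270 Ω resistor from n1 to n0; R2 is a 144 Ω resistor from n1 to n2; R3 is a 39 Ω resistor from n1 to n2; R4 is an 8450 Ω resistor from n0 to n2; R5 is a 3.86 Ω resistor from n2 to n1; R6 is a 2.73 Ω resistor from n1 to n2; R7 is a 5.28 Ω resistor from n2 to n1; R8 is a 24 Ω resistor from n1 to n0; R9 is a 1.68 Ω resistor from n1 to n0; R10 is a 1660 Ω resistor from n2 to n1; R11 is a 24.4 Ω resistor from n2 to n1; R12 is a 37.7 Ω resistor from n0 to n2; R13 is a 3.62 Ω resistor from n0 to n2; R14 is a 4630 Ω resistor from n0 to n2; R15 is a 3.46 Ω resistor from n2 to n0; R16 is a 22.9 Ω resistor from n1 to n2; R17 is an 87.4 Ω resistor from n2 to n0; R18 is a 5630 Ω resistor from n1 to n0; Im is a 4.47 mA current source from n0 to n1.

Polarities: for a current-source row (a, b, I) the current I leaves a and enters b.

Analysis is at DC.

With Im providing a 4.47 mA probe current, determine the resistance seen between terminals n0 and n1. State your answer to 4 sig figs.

Apply KCL at each of the 2 non-ground nodes and solve the resulting linear system.
Node n1: branches {R1, R2, R3, R5, R6, R7, R8, R9, R10, R11, R16, R18, Im} → V_1 = 0.004452
Node n2: branches {R2, R3, R4, R5, R6, R7, R10, R11, R12, R13, R14, R15, R16, R17} → V_2 = 0.002703

R_eq = 0.9961 Ω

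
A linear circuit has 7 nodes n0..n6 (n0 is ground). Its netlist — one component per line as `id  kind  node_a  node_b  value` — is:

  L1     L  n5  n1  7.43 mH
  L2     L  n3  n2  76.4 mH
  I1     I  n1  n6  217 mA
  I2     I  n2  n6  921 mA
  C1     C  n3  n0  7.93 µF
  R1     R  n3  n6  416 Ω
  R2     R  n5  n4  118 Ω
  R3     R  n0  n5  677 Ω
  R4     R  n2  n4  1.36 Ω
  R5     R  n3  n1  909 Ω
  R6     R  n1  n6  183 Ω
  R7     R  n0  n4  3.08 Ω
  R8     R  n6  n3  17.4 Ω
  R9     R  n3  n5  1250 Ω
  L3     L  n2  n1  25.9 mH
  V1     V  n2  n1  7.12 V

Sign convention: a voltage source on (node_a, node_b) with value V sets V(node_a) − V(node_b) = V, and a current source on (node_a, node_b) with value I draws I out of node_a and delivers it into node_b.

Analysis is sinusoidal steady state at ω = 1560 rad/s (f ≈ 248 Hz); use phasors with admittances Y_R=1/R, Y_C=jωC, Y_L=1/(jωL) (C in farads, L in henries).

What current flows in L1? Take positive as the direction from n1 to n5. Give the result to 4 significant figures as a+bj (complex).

-0.1660+0.04131j A

Element admittances at ω=1560 rad/s:
  Y(L1) = 0.000-0.08628j S between n5,n1
  Y(L2) = 0.000-0.008390j S between n3,n2
  I1: injects 0.217 A into n6 (from n1)
  I2: injects 0.921 A into n6 (from n2)
  Y(C1) = 0.000+0.01237j S between n3,n0
  Y(R1) = 0.002404+0.000j S between n3,n6
  Y(R2) = 0.008475+0.000j S between n5,n4
  Y(R3) = 0.001477+0.000j S between n0,n5
  Y(R4) = 0.7353+0.000j S between n2,n4
  Y(R5) = 0.001100+0.000j S between n3,n1
  Y(R6) = 0.005464+0.000j S between n1,n6
  Y(R7) = 0.3247+0.000j S between n0,n4
  Y(R8) = 0.05747+0.000j S between n6,n3
  Y(R9) = 0.0008000+0.000j S between n3,n5
  Y(L3) = 0.000-0.02475j S between n2,n1
  V1: constraint V(n2)−V(n1) = 7.12
Assemble and solve the 7×7 MNA system:
  V(n1)=-10.22-5.476j  V(n2)=-3.098-5.476j  V(n3)=100.1-59.15j  V(n4)=-2.210-3.797j  V(n5)=-9.740-3.551j  V(n6)=108.3-54.66j
  i(V1)=-0.7178+0.5454j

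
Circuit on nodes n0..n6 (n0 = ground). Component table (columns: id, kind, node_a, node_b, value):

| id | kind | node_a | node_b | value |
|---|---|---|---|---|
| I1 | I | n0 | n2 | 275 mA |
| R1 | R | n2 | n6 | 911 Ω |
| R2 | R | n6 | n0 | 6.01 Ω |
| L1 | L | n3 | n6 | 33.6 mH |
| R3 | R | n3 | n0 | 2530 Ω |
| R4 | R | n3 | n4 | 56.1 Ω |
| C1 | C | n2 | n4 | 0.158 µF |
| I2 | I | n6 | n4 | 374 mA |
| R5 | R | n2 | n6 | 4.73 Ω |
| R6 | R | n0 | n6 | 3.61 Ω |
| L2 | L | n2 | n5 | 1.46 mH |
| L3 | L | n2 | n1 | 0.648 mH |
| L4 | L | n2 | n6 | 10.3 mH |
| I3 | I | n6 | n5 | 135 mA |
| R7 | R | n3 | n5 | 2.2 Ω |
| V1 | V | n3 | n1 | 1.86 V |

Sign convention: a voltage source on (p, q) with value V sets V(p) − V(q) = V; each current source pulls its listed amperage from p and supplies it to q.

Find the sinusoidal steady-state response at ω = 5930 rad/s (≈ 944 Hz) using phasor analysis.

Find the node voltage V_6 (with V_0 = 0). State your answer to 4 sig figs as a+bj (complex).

Element admittances at ω=5930 rad/s:
  I1: injects 0.275 A into n2 (from n0)
  Y(R1) = 0.001098+0.000j S between n2,n6
  Y(R2) = 0.1664+0.000j S between n6,n0
  Y(L1) = 0.000-0.005019j S between n3,n6
  Y(R3) = 0.0003953+0.000j S between n3,n0
  Y(R4) = 0.01783+0.000j S between n3,n4
  Y(C1) = 0.000+0.0009369j S between n2,n4
  I2: injects 0.374 A into n4 (from n6)
  Y(R5) = 0.2114+0.000j S between n2,n6
  Y(R6) = 0.2770+0.000j S between n0,n6
  Y(L2) = 0.000-0.1155j S between n2,n5
  Y(L3) = 0.000-0.2602j S between n2,n1
  Y(L4) = 0.000-0.01637j S between n2,n6
  I3: injects 0.135 A into n5 (from n6)
  Y(R7) = 0.4545+0.000j S between n3,n5
  V1: constraint V(n3)−V(n1) = 1.86
Assemble and solve the 7×7 MNA system:
  V(n1)=3.675+1.622j  V(n2)=4.226+0.3899j  V(n3)=5.535+1.622j  V(n4)=26.52+0.4505j  V(n5)=5.440+1.931j  V(n6)=0.6153-0.001446j
  i(V1)=0.3207+0.1434j

0.6153-0.001446j V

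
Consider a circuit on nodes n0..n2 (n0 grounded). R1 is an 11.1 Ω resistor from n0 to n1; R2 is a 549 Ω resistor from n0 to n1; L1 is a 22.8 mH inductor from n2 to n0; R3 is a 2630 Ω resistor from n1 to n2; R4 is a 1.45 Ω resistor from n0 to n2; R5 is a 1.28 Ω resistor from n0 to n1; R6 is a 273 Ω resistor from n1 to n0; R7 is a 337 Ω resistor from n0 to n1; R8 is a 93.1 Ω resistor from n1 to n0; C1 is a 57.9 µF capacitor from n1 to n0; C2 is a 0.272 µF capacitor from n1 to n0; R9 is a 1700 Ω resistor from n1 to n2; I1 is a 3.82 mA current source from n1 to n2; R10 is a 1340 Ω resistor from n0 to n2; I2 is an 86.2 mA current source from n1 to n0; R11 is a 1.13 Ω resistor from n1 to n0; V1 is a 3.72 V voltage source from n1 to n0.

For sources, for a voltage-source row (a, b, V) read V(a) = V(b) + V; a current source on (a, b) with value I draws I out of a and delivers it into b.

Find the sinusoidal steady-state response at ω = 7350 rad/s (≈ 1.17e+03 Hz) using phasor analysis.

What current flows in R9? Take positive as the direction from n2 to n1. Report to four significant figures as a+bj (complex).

-0.002182+5.451e-08j A

Apply KCL at each of the 2 non-ground nodes and solve the resulting linear system.
Node n1: branches {R1, R2, R3, R5, R6, R7, R8, C1, C2, R9, I1, I2, R11, V1} → V_1 = 3.720+0.000j
Node n2: branches {L1, R3, R4, R9, I1, R10} → V_2 = 0.01074+9.266e-05j
Source currents: i(V1)=-6.698-1.591j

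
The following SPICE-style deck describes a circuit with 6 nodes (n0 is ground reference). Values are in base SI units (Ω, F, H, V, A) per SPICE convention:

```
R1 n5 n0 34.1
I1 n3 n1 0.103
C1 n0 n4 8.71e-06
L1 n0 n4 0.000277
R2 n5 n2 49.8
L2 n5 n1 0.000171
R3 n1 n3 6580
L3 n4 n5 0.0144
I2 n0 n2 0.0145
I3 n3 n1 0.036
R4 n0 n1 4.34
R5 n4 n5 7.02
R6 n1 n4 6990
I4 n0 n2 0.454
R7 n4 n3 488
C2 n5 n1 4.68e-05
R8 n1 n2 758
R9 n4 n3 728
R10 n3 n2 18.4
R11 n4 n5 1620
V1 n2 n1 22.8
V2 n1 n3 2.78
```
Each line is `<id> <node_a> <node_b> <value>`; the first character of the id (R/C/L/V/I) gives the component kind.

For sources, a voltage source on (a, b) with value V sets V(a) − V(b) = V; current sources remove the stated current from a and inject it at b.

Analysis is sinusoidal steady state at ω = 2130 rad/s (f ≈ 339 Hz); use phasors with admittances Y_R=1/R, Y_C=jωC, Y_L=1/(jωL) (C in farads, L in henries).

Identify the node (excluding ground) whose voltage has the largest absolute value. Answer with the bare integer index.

2

Element admittances at ω=2130 rad/s:
  Y(R1) = 0.02933+0.000j S between n5,n0
  I1: injects 0.103 A into n1 (from n3)
  Y(C1) = 0.000+0.01855j S between n0,n4
  Y(L1) = 0.000-1.695j S between n0,n4
  Y(R2) = 0.02008+0.000j S between n5,n2
  Y(L2) = 0.000-2.746j S between n5,n1
  Y(R3) = 0.0001520+0.000j S between n1,n3
  Y(L3) = 0.000-0.03260j S between n4,n5
  I2: injects 0.0145 A into n2 (from n0)
  I3: injects 0.036 A into n1 (from n3)
  Y(R4) = 0.2304+0.000j S between n0,n1
  Y(R5) = 0.1425+0.000j S between n4,n5
  Y(R6) = 0.0001431+0.000j S between n1,n4
  I4: injects 0.454 A into n2 (from n0)
  Y(R7) = 0.002049+0.000j S between n4,n3
  Y(C2) = 0.000+0.09968j S between n5,n1
  Y(R8) = 0.001319+0.000j S between n1,n2
  Y(R9) = 0.001374+0.000j S between n4,n3
  Y(R10) = 0.05435+0.000j S between n3,n2
  Y(R11) = 0.0006173+0.000j S between n4,n5
  V1: constraint V(n2)−V(n1) = 22.8
  V2: constraint V(n1)−V(n3) = 2.78
Assemble and solve the 7×7 MNA system:
  V(n1)=1.178+0.08681j  V(n2)=23.98+0.08681j  V(n3)=-1.602+0.08681j  V(n4)=0.01514+0.09711j  V(n5)=1.171+0.1834j
  i(V1)=-1.410+0.001939j  i(V2)=-1.257-3.527e-05j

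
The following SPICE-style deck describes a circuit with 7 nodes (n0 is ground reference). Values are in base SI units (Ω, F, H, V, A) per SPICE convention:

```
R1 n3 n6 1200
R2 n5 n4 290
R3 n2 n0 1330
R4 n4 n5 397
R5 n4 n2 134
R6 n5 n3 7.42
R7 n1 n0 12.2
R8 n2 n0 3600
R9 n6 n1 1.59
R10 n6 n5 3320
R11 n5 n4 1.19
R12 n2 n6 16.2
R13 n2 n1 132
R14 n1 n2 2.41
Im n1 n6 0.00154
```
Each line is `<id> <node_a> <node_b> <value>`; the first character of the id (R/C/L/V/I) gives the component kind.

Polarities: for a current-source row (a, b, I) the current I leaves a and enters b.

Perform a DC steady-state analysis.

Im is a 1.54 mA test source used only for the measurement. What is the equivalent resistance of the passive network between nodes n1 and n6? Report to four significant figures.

R_eq = 1.463 Ω

MNA unknowns: 6 node voltages V₁..V_6
R1: Y=0.0008333 on G[3,6]
R2: Y=0.003448 on G[5,4]
R3: Y=0.0007519 on G[2,0]
R4: Y=0.002519 on G[4,5]
R5: Y=0.007463 on G[4,2]
R6: Y=0.1348 on G[5,3]
R7: Y=0.08197 on G[1,0]
R8: Y=0.0002778 on G[2,0]
R9: Y=0.6289 on G[6,1]
R10: Y=0.0003012 on G[6,5]
R11: Y=0.8403 on G[5,4]
R12: Y=0.06173 on G[2,6]
R13: Y=0.007576 on G[2,1]
R14: Y=0.4149 on G[1,2]
Im: z[1]−=0.00154, z[6]+=0.00154
solve → V1=-3.605e-06, V2=0.0002869, V3=0.0005573, V4=0.0005446, V5=0.0005469, V6=0.002249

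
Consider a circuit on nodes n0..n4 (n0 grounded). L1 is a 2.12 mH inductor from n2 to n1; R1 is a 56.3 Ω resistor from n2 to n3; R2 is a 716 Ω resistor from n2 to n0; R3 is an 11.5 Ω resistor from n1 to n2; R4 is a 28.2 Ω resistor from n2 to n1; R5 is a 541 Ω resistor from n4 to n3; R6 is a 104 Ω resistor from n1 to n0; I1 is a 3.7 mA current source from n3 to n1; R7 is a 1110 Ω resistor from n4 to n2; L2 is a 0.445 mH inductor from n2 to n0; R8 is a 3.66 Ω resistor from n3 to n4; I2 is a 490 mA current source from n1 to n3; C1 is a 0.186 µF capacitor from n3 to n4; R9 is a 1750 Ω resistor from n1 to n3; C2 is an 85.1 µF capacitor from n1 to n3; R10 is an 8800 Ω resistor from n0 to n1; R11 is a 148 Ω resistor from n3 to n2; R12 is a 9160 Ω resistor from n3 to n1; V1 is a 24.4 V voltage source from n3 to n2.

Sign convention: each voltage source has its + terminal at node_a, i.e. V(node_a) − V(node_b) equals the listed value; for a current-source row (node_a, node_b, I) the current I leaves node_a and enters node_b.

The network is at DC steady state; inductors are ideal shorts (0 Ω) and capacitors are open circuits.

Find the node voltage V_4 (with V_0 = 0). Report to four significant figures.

24.32 V

Element admittances at DC:
  L1: short n2↔n1 (DC inductor)
  Y(R1) = 0.01776 S between n2,n3
  Y(R2) = 0.001397 S between n2,n0
  Y(R3) = 0.08696 S between n1,n2
  Y(R4) = 0.03546 S between n2,n1
  Y(R5) = 0.001848 S between n4,n3
  Y(R6) = 0.009615 S between n1,n0
  I1: injects 0.0037 A into n1 (from n3)
  Y(R7) = 0.0009009 S between n4,n2
  L2: short n2↔n0 (DC inductor)
  Y(R8) = 0.2732 S between n3,n4
  I2: injects 0.49 A into n3 (from n1)
  Y(C1) = 0.000 S between n3,n4
  Y(R9) = 0.0005714 S between n1,n3
  Y(C2) = 0.000 S between n1,n3
  Y(R10) = 0.0001136 S between n0,n1
  Y(R11) = 0.006757 S between n3,n2
  Y(R12) = 0.0001092 S between n3,n1
  V1: constraint V(n3)−V(n2) = 24.4
Assemble and solve the 7×7 MNA system:
  V(n1)=0.000  V(n2)=0.000  V(n3)=24.40  V(n4)=24.32
  i(L1)=0.4697  i(L2)=0.000  i(V1)=-0.1505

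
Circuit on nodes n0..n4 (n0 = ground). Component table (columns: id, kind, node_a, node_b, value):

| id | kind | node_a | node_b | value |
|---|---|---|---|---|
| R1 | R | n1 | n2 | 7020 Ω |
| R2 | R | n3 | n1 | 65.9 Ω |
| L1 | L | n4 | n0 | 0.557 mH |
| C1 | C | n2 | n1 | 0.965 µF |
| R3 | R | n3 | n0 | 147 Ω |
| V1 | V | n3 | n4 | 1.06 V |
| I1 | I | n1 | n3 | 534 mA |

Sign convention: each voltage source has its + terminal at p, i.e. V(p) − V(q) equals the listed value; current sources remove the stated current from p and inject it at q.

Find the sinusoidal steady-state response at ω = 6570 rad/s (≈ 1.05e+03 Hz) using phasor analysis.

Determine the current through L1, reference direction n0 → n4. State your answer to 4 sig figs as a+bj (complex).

0.007206-0.0001794j A

MNA unknowns: 4 node voltages V₁..V_4 plus 1 source current (V1)
R1: Y=0.0001425+0.000j on G[1,2]
R2: Y=0.01517+0.000j on G[3,1]
L1: Y=0.000-0.2733j on G[4,0]
C1: Y=0.000+0.006340j on G[2,1]
R3: Y=0.006803+0.000j on G[3,0]
V1: row V3−V4=1.06, i_V1 at 3,4
I1: z[1]−=0.534, z[3]+=0.534
solve → V1=-34.13-0.02637j, V2=-34.13-0.02637j, V3=1.059-0.02637j, V4=-0.0006565-0.02637j
aux → i_V1=-0.007206+0.0001794j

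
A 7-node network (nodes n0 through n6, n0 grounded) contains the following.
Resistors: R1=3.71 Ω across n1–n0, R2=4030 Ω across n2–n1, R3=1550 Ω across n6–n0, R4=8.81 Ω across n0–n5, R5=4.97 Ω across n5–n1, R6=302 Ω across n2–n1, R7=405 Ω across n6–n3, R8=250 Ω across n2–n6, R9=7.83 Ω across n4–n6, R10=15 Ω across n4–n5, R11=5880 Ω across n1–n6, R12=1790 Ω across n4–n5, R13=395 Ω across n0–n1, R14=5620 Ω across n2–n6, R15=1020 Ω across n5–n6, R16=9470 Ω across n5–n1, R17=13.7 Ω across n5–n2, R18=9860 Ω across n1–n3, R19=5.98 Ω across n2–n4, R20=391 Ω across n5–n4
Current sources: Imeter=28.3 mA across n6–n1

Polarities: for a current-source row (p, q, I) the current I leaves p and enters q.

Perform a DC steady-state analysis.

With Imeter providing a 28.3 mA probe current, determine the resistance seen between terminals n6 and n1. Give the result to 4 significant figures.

Element admittances at DC:
  Y(R1) = 0.2695 S between n1,n0
  Y(R2) = 0.0002481 S between n2,n1
  Y(R3) = 0.0006452 S between n6,n0
  Y(R4) = 0.1135 S between n0,n5
  Y(R5) = 0.2012 S between n5,n1
  Y(R6) = 0.003311 S between n2,n1
  Y(R7) = 0.002469 S between n6,n3
  Y(R8) = 0.004000 S between n2,n6
  Y(R9) = 0.1277 S between n4,n6
  Y(R10) = 0.06667 S between n4,n5
  Y(R11) = 0.0001701 S between n1,n6
  Y(R12) = 0.0005587 S between n4,n5
  Y(R13) = 0.002532 S between n0,n1
  Y(R14) = 0.0001779 S between n2,n6
  Y(R15) = 0.0009804 S between n5,n6
  Y(R16) = 0.0001056 S between n5,n1
  Y(R17) = 0.07299 S between n5,n2
  Y(R18) = 0.0001014 S between n1,n3
  Y(R19) = 0.1672 S between n2,n4
  Y(R20) = 0.002558 S between n5,n4
  Imeter: injects 0.0283 A into n1 (from n6)
Assemble and solve the 6×6 MNA system:
  V(n1)=0.02912  V(n2)=-0.2208  V(n3)=-0.4717  V(n4)=-0.2864  V(n5)=-0.06700  V(n6)=-0.4923

R_eq = 18.42 Ω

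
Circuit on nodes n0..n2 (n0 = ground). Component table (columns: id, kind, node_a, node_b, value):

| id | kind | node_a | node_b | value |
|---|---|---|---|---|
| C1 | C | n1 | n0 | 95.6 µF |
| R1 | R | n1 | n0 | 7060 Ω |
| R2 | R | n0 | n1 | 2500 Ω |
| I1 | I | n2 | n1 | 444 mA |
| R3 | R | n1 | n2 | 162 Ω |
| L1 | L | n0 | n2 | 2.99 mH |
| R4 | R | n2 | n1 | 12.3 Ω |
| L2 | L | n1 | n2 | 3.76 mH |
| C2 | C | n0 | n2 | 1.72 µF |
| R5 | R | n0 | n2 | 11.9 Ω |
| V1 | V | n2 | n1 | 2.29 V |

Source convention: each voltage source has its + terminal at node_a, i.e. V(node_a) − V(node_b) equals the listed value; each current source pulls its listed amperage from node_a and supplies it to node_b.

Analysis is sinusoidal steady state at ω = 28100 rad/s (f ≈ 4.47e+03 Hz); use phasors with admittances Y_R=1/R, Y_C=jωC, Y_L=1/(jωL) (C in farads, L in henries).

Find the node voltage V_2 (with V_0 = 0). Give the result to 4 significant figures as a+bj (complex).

2.257+0.06966j V

Element admittances at ω=28100 rad/s:
  Y(C1) = 0.000+2.686j S between n1,n0
  Y(R1) = 0.0001416+0.000j S between n1,n0
  Y(R2) = 0.0004000+0.000j S between n0,n1
  I1: injects 0.444 A into n1 (from n2)
  Y(R3) = 0.006173+0.000j S between n1,n2
  Y(L1) = 0.000-0.01190j S between n0,n2
  Y(R4) = 0.08130+0.000j S between n2,n1
  Y(L2) = 0.000-0.009465j S between n1,n2
  Y(C2) = 0.000+0.04833j S between n0,n2
  Y(R5) = 0.08403+0.000j S between n0,n2
  V1: constraint V(n2)−V(n1) = 2.29
Assemble and solve the 3×3 MNA system:
  V(n1)=-0.03280+0.06966j  V(n2)=2.257+0.06966j
  i(V1)=-0.8315-0.06641j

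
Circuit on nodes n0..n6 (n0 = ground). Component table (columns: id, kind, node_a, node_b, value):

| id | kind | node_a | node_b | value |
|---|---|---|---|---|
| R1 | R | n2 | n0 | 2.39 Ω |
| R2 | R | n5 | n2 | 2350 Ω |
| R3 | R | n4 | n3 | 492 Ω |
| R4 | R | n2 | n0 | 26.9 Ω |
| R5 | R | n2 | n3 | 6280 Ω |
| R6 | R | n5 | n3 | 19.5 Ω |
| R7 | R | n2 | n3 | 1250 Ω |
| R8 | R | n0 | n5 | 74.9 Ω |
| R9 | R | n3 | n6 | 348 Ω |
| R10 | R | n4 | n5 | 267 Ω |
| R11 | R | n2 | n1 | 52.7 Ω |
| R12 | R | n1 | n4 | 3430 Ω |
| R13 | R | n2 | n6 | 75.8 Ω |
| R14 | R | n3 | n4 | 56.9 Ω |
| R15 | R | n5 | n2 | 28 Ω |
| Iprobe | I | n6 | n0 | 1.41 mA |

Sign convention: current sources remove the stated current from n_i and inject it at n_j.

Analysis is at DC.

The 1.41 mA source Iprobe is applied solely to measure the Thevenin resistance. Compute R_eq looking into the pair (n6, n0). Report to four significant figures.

MNA unknowns: 6 node voltages V₁..V_6
R1: Y=0.4184 on G[2,0]
R2: Y=0.0004255 on G[5,2]
R3: Y=0.002033 on G[4,3]
R4: Y=0.03717 on G[2,0]
R5: Y=0.0001592 on G[2,3]
R6: Y=0.05128 on G[5,3]
R7: Y=0.0008000 on G[2,3]
R8: Y=0.01335 on G[0,5]
R9: Y=0.002874 on G[3,6]
R10: Y=0.003745 on G[4,5]
R11: Y=0.01898 on G[2,1]
R12: Y=0.0002915 on G[1,4]
R13: Y=0.01319 on G[2,6]
R14: Y=0.01757 on G[3,4]
R15: Y=0.03571 on G[5,2]
Iprobe: z[6]−=0.00141, z[0]+=0.00141
solve → V1=-0.003008, V2=-0.002900, V3=-0.01077, V4=-0.01002, V5=-0.006645, V6=-0.09207

R_eq = 65.30 Ω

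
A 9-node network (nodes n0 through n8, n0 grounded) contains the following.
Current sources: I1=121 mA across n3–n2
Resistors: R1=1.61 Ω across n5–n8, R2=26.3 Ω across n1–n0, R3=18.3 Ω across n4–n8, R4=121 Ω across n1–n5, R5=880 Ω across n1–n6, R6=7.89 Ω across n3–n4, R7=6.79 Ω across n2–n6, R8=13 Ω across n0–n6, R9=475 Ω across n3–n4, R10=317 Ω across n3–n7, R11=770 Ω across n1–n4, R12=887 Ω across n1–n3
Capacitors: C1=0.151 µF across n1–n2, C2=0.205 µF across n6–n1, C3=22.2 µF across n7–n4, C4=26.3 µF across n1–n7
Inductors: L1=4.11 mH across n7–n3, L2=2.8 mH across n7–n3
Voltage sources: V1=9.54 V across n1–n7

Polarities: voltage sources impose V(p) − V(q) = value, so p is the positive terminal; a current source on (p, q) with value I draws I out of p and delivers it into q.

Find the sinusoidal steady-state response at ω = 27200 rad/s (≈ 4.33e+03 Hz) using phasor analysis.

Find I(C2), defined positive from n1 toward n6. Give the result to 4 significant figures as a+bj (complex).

-0.008715-0.02209j A

MNA unknowns: 8 node voltages V₁..V_8 plus 1 source current (V1)
I1: z[3]−=0.121, z[2]+=0.121
R1: Y=0.6211+0.000j on G[5,8]
R2: Y=0.03802+0.000j on G[1,0]
R3: Y=0.05464+0.000j on G[4,8]
C1: Y=0.000+0.004107j on G[1,2]
R4: Y=0.008264+0.000j on G[1,5]
R5: Y=0.001136+0.000j on G[1,6]
L1: Y=0.000-0.008945j on G[7,3]
C2: Y=0.000+0.005576j on G[6,1]
R6: Y=0.1267+0.000j on G[3,4]
L2: Y=0.000-0.01313j on G[7,3]
R7: Y=0.1473+0.000j on G[2,6]
C3: Y=0.000+0.6038j on G[7,4]
C4: Y=0.000+0.7154j on G[1,7]
R8: Y=0.07692+0.000j on G[0,6]
R9: Y=0.002105+0.000j on G[3,4]
R10: Y=0.003155+0.000j on G[3,7]
R11: Y=0.001299+0.000j on G[1,4]
R12: Y=0.001127+0.000j on G[1,3]
V1: row V1−V7=9.54, i_V1 at 1,7
solve → V1=-2.652+1.046j, V2=2.085-0.6491j, V3=-13.03+0.9451j, V4=-12.22+1.086j, V5=-10.87+1.080j, V6=1.311-0.5170j, V7=-12.19+1.046j, V8=-10.98+1.081j
aux → i_V1=0.02895-6.824j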